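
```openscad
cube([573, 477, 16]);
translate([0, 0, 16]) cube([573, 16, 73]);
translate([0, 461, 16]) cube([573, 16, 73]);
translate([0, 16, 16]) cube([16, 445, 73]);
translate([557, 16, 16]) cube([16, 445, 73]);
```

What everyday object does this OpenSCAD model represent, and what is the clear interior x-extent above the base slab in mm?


An open box. The internal width is 541 mm.

A 573×477 base slab with four walls standing on it — an open box. The base is 573 mm wide and the walls are 16 mm thick, so the internal width is 573 − 2 × 16 = 541 mm.


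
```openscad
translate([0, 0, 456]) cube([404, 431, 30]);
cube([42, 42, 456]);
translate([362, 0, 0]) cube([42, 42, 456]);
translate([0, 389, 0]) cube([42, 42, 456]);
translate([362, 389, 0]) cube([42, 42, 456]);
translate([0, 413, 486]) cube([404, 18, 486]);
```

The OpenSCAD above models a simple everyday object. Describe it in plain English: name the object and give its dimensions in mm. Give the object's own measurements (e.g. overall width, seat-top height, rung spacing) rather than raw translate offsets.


A chair. The seat is a 404×431×30 mm slab with its top at z = 486 mm, on four 42×42 mm corner legs (flush with the seat edges, standing on z = 0). A flat backrest 18 mm thick, 486 mm tall, spans the full seat width and rises from the seat top along its +y edge, rear face flush with the rear of the seat.


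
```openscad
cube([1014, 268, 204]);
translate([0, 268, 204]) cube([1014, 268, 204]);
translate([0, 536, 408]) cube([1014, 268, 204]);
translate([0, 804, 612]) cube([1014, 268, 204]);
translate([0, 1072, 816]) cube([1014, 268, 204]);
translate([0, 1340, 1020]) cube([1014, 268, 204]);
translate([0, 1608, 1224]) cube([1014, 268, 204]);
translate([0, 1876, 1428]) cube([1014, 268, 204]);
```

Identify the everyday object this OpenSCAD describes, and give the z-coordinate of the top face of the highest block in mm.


A staircase. The total rise is 1632 mm.

8 identical blocks, each offset up and back from the previous — a staircase. Each step is 204 mm tall and there are 8 of them, so the total rise is 8 × 204 = 1632 mm.


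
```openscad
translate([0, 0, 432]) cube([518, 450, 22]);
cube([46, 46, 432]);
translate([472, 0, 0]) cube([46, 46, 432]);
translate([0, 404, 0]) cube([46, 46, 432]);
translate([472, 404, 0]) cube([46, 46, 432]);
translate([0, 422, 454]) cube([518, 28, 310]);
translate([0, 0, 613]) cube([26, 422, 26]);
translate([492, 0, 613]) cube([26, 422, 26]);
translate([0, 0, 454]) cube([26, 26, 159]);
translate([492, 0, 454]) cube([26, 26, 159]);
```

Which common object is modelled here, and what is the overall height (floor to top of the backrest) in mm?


A chair. The overall height is 764 mm.

A slab on four corner posts with a tall panel at the back — a chair. The seat slab sits at z = 432 with thickness 22, and the 310 mm backrest starts at the seat top, so the overall height is 432 + 22 + 310 = 764 mm.


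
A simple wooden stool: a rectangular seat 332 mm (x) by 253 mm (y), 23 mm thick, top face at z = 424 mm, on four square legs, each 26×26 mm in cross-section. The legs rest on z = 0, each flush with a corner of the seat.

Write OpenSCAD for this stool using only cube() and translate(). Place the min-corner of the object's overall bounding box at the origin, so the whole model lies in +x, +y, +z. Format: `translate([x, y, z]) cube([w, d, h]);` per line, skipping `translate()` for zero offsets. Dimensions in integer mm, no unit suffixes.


translate([0, 0, 401]) cube([332, 253, 23]);
cube([26, 26, 401]);
translate([306, 0, 0]) cube([26, 26, 401]);
translate([0, 227, 0]) cube([26, 26, 401]);
translate([306, 227, 0]) cube([26, 26, 401]);


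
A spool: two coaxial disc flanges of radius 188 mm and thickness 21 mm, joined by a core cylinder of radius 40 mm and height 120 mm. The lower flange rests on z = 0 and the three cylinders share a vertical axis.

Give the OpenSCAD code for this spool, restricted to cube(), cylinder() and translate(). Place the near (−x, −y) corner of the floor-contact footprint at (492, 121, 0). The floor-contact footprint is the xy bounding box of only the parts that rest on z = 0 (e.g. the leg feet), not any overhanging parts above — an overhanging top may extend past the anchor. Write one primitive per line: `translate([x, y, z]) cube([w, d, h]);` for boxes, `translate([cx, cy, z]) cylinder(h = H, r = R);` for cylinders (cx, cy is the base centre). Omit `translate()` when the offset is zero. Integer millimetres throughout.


translate([680, 309, 0]) cylinder(h = 21, r = 188);
translate([680, 309, 21]) cylinder(h = 120, r = 40);
translate([680, 309, 141]) cylinder(h = 21, r = 188);


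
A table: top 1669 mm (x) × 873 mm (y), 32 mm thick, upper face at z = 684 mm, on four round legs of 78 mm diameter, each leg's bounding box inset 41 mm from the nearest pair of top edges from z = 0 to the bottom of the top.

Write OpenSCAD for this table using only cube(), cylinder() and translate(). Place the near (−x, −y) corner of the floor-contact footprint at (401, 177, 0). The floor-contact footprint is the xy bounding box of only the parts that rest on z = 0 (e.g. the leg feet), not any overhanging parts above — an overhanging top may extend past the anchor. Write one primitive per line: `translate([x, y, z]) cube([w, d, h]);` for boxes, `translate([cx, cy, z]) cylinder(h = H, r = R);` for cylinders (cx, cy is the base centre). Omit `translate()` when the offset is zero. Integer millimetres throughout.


// leg_h = 684 - 32 = 652
translate([360, 136, 652]) cube([1669, 873, 32]);
translate([440, 216, 0]) cylinder(h = 652, r = 39);
translate([1949, 216, 0]) cylinder(h = 652, r = 39);
translate([440, 929, 0]) cylinder(h = 652, r = 39);
translate([1949, 929, 0]) cylinder(h = 652, r = 39);


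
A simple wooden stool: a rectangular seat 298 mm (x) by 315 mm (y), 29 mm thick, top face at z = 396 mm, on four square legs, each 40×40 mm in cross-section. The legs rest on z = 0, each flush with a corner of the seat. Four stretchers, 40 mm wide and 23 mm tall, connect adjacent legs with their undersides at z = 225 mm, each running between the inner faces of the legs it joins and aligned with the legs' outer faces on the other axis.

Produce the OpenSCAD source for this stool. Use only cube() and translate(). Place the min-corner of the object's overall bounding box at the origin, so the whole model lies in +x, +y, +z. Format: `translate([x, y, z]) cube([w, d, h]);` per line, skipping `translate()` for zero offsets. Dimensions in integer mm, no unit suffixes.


translate([0, 0, 367]) cube([298, 315, 29]);
cube([40, 40, 367]);
translate([258, 0, 0]) cube([40, 40, 367]);
translate([0, 275, 0]) cube([40, 40, 367]);
translate([258, 275, 0]) cube([40, 40, 367]);
translate([40, 0, 225]) cube([218, 40, 23]);
translate([40, 275, 225]) cube([218, 40, 23]);
translate([0, 40, 225]) cube([40, 235, 23]);
translate([258, 40, 225]) cube([40, 235, 23]);


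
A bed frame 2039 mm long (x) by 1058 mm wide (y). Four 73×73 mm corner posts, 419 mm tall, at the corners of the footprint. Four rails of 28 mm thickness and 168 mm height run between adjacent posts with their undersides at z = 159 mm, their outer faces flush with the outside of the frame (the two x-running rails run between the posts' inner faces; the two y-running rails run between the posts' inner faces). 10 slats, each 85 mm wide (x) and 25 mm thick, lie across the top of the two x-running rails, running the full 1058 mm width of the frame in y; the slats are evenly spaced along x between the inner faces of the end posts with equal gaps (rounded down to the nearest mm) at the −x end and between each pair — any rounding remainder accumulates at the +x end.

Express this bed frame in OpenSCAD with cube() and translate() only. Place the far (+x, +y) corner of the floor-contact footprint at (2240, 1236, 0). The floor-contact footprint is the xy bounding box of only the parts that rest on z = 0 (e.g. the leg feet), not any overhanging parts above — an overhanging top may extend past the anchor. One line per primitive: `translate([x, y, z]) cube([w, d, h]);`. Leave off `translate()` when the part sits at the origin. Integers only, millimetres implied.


// slat z = rail_z + rail_h = 159 + 168 = 327
// slat gap = ⌊(1893 − 10·85) / 11⌋ = 94
translate([201, 178, 0]) cube([73, 73, 419]);
translate([201, 1163, 0]) cube([73, 73, 419]);
translate([2167, 178, 0]) cube([73, 73, 419]);
translate([2167, 1163, 0]) cube([73, 73, 419]);
translate([274, 178, 159]) cube([1893, 28, 168]);
translate([274, 1208, 159]) cube([1893, 28, 168]);
translate([201, 251, 159]) cube([28, 912, 168]);
translate([2212, 251, 159]) cube([28, 912, 168]);
translate([368, 178, 327]) cube([85, 1058, 25]);
translate([547, 178, 327]) cube([85, 1058, 25]);
translate([726, 178, 327]) cube([85, 1058, 25]);
translate([905, 178, 327]) cube([85, 1058, 25]);
translate([1084, 178, 327]) cube([85, 1058, 25]);
translate([1263, 178, 327]) cube([85, 1058, 25]);
translate([1442, 178, 327]) cube([85, 1058, 25]);
translate([1621, 178, 327]) cube([85, 1058, 25]);
translate([1800, 178, 327]) cube([85, 1058, 25]);
translate([1979, 178, 327]) cube([85, 1058, 25]);


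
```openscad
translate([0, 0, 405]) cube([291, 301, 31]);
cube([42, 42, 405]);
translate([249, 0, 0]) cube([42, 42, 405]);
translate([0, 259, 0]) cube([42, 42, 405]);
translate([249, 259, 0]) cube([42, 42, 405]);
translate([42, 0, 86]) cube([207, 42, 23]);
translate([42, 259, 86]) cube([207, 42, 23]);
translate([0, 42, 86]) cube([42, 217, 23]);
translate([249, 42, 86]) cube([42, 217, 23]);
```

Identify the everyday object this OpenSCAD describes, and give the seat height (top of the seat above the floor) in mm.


A stool. The seat height is 436 mm.

A 291×301×31 slab at z = 405 on four corner posts — a stool. The seat top is 405 + 31 = 436 mm.


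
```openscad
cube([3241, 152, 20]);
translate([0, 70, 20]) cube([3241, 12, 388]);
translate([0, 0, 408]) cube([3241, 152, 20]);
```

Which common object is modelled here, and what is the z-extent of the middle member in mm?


An I-beam. The web height is 388 mm.

Two wide flanges with a thin centred web — an I-beam. Overall 428 mm minus two 20 mm flanges gives a web of 428 − 2·20 = 388 mm.


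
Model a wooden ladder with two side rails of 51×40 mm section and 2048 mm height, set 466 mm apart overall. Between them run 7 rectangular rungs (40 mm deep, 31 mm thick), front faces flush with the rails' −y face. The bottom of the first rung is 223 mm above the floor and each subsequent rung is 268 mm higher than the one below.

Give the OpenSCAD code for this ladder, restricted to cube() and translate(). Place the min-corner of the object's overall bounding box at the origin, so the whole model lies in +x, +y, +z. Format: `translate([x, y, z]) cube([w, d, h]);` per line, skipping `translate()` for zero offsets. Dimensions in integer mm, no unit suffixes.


cube([51, 40, 2048]);
translate([415, 0, 0]) cube([51, 40, 2048]);
translate([51, 0, 223]) cube([364, 40, 31]);
translate([51, 0, 491]) cube([364, 40, 31]);
translate([51, 0, 759]) cube([364, 40, 31]);
translate([51, 0, 1027]) cube([364, 40, 31]);
translate([51, 0, 1295]) cube([364, 40, 31]);
translate([51, 0, 1563]) cube([364, 40, 31]);
translate([51, 0, 1831]) cube([364, 40, 31]);


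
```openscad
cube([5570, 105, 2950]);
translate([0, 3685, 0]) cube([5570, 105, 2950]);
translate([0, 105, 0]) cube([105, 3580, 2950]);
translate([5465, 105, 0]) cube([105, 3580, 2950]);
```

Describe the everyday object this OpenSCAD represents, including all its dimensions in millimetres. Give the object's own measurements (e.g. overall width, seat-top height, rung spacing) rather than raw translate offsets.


The wall frame of a small rectangular building: four walls, each 2950 mm tall and 105 mm thick, enclosing a footprint 5570 mm (x) by 3790 mm (y) outside-to-outside, with no floor or roof. The front and back walls (the −y and +y sides) span the full width; the two side walls fit between them.


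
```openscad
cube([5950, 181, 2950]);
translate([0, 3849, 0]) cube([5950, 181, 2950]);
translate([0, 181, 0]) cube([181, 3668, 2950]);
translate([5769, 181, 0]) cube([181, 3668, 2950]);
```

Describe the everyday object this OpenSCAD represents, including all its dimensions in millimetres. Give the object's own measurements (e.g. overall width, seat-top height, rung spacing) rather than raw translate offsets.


The wall frame of a small rectangular building: four walls, each 2950 mm tall and 181 mm thick, enclosing a footprint 5950 mm (x) by 4030 mm (y) outside-to-outside, with no floor or roof. The front and back walls (the −y and +y sides) span the full width; the two side walls fit between them.


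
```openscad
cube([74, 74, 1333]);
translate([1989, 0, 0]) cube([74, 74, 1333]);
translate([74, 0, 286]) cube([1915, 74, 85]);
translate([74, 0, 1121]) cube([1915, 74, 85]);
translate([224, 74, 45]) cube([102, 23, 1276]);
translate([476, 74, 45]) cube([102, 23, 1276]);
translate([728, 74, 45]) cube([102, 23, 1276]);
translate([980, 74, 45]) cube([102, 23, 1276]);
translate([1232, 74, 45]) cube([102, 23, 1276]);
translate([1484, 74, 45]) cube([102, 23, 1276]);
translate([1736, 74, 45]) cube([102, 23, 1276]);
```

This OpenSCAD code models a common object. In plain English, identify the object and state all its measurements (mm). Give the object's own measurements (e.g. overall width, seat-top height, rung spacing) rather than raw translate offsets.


A fence section. Two 74×74 mm posts, 1333 mm tall, stand on the floor with a clear span of 1915 mm between their inner faces. Two horizontal rails of 74×85 mm section span the gap between the posts with their undersides at z = 286 mm and z = 1121 mm, flush with the posts' −y face. 7 pickets, each 102 mm wide, 23 mm thick and 1276 mm tall, are fixed to the +y face of the rails with their bottoms at z = 45 mm, spaced across the span with a 150 mm gap after the −x post and between neighbouring pickets, with 151 mm left before the +x post.


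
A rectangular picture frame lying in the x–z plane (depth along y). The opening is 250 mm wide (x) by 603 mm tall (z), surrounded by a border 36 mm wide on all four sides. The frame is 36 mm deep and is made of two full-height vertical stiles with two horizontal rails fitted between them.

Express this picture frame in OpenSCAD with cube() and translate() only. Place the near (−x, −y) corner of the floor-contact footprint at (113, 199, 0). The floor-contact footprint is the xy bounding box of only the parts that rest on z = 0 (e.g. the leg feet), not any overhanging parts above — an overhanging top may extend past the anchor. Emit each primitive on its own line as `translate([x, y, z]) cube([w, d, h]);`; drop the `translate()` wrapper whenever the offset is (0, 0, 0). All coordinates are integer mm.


translate([113, 199, 0]) cube([36, 36, 675]);
translate([399, 199, 0]) cube([36, 36, 675]);
translate([149, 199, 0]) cube([250, 36, 36]);
translate([149, 199, 639]) cube([250, 36, 36]);


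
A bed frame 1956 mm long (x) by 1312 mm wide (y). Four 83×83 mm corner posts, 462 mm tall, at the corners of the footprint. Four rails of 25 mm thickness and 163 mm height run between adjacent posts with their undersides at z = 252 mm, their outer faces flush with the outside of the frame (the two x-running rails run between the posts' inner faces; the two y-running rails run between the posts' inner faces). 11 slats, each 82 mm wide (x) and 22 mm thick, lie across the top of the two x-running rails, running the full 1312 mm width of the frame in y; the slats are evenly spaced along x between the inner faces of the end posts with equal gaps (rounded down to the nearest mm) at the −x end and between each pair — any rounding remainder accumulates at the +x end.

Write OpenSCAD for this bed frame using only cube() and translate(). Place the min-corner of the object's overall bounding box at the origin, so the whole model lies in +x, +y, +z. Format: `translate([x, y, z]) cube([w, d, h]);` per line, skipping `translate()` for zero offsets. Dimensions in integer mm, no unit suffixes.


cube([83, 83, 462]);
translate([0, 1229, 0]) cube([83, 83, 462]);
translate([1873, 0, 0]) cube([83, 83, 462]);
translate([1873, 1229, 0]) cube([83, 83, 462]);
translate([83, 0, 252]) cube([1790, 25, 163]);
translate([83, 1287, 252]) cube([1790, 25, 163]);
translate([0, 83, 252]) cube([25, 1146, 163]);
translate([1931, 83, 252]) cube([25, 1146, 163]);
translate([157, 0, 415]) cube([82, 1312, 22]);
translate([313, 0, 415]) cube([82, 1312, 22]);
translate([469, 0, 415]) cube([82, 1312, 22]);
translate([625, 0, 415]) cube([82, 1312, 22]);
translate([781, 0, 415]) cube([82, 1312, 22]);
translate([937, 0, 415]) cube([82, 1312, 22]);
translate([1093, 0, 415]) cube([82, 1312, 22]);
translate([1249, 0, 415]) cube([82, 1312, 22]);
translate([1405, 0, 415]) cube([82, 1312, 22]);
translate([1561, 0, 415]) cube([82, 1312, 22]);
translate([1717, 0, 415]) cube([82, 1312, 22]);


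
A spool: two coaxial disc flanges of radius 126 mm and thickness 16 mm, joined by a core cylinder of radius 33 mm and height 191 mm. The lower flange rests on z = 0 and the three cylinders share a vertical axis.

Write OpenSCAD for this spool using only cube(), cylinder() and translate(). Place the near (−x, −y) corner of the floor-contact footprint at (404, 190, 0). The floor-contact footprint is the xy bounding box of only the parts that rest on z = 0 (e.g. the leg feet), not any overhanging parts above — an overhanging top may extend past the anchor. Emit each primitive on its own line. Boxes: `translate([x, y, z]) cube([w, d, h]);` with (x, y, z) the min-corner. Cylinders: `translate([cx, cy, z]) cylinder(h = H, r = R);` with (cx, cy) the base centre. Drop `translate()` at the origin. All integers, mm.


translate([530, 316, 0]) cylinder(h = 16, r = 126);
translate([530, 316, 16]) cylinder(h = 191, r = 33);
translate([530, 316, 207]) cylinder(h = 16, r = 126);


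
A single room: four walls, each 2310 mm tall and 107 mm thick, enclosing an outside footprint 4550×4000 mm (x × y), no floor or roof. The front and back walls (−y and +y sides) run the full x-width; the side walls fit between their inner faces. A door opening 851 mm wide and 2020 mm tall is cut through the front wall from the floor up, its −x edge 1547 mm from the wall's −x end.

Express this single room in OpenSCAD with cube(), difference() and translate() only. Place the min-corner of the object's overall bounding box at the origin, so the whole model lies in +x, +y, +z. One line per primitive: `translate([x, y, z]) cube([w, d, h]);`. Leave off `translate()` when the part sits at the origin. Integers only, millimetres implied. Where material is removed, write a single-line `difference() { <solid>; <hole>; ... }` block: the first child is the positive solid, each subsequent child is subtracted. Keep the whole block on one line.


difference() { cube([4550, 107, 2310]); translate([1547, 0, 0]) cube([851, 107, 2020]); }
translate([0, 3893, 0]) cube([4550, 107, 2310]);
translate([0, 107, 0]) cube([107, 3786, 2310]);
translate([4443, 107, 0]) cube([107, 3786, 2310]);


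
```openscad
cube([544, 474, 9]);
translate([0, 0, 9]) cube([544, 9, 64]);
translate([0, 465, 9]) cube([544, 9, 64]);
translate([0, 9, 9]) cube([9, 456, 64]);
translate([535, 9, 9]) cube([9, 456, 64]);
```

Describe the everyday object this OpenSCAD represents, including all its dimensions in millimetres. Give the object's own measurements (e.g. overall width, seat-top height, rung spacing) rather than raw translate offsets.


An open-topped rectangular box: outside dimensions 544×474×73 mm, with a uniform wall and base thickness of 9 mm. The base is a full 544×474 slab on the floor; four walls sit on top of the base. The front and back walls (the −y and +y sides) span the full width; the two side walls fit between them.


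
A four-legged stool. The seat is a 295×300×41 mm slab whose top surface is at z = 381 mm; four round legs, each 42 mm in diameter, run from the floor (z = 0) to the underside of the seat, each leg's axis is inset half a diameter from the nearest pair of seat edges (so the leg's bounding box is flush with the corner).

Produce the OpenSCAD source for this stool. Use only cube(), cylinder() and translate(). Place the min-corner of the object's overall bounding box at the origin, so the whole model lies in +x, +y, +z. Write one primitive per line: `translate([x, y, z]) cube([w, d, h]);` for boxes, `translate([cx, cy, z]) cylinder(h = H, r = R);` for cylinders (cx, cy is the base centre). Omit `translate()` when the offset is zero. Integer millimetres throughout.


// leg_h = 381 - 41 = 340
translate([0, 0, 340]) cube([295, 300, 41]);
translate([21, 21, 0]) cylinder(h = 340, r = 21);
translate([274, 21, 0]) cylinder(h = 340, r = 21);
translate([21, 279, 0]) cylinder(h = 340, r = 21);
translate([274, 279, 0]) cylinder(h = 340, r = 21);


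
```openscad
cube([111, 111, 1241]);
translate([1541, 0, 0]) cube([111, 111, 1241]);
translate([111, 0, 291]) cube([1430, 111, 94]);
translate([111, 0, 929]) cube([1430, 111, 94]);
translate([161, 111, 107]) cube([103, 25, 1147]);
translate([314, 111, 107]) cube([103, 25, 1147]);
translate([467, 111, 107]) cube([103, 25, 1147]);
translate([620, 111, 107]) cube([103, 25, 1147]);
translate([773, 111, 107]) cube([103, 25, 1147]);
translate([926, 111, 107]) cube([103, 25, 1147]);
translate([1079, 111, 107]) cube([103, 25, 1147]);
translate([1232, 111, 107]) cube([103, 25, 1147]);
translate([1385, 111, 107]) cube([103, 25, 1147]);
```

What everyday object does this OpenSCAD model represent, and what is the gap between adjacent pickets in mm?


A fence section. The picket gap is 50 mm.

Two posts, two rails, 9 pickets — a fence section. Span 1430 mm holds 9 pickets of 103 mm with 10 equal gaps: ⌊(1430 − 9·103) / 10⌋ = 50 mm.


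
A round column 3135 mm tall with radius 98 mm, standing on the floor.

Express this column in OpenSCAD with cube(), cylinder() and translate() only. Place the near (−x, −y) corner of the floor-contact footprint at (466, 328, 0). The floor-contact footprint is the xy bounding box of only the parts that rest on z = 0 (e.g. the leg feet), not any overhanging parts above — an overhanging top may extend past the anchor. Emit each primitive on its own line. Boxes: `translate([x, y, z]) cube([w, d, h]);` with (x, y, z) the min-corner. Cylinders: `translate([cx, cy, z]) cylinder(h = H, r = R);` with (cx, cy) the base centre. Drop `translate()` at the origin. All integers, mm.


translate([564, 426, 0]) cylinder(h = 3135, r = 98);


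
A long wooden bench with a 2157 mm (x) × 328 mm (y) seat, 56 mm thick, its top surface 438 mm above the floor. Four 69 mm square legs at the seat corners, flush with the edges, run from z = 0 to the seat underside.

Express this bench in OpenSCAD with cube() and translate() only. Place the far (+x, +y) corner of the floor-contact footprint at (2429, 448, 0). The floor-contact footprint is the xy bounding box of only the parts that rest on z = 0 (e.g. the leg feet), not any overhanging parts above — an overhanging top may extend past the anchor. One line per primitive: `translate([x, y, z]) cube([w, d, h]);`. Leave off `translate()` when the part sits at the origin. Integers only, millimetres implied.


translate([272, 120, 382]) cube([2157, 328, 56]);
translate([272, 120, 0]) cube([69, 69, 382]);
translate([272, 379, 0]) cube([69, 69, 382]);
translate([2360, 120, 0]) cube([69, 69, 382]);
translate([2360, 379, 0]) cube([69, 69, 382]);


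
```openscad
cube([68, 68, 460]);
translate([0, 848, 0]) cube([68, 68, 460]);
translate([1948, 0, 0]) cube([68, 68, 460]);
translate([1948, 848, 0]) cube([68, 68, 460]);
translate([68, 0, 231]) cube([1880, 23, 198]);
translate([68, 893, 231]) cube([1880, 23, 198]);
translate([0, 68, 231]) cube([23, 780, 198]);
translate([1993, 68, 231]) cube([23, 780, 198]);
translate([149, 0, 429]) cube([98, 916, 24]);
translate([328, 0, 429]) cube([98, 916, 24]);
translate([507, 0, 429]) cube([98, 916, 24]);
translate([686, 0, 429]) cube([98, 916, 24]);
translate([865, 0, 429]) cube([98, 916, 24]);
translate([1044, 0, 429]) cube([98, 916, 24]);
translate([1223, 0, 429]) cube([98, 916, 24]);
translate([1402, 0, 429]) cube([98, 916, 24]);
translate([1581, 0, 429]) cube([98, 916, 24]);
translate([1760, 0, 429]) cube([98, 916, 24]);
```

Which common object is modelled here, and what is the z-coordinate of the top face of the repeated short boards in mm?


A bed frame. The slat-top height is 453 mm.

Four posts, four rails, and a row of slats — a bed frame. Slats sit on the rails at z = 231 + 198 = 429; with slat thickness 24, the top is 453 mm.


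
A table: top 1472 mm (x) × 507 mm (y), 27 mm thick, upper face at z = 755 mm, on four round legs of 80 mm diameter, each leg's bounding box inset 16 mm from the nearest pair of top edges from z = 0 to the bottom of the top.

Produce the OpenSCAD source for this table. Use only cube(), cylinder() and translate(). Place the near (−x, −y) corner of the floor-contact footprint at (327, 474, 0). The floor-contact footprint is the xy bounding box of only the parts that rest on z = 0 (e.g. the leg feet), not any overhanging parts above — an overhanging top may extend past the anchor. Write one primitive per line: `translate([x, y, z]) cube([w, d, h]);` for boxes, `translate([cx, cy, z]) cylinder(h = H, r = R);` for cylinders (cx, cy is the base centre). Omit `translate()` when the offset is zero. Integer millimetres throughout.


translate([311, 458, 728]) cube([1472, 507, 27]);
translate([367, 514, 0]) cylinder(h = 728, r = 40);
translate([1727, 514, 0]) cylinder(h = 728, r = 40);
translate([367, 909, 0]) cylinder(h = 728, r = 40);
translate([1727, 909, 0]) cylinder(h = 728, r = 40);


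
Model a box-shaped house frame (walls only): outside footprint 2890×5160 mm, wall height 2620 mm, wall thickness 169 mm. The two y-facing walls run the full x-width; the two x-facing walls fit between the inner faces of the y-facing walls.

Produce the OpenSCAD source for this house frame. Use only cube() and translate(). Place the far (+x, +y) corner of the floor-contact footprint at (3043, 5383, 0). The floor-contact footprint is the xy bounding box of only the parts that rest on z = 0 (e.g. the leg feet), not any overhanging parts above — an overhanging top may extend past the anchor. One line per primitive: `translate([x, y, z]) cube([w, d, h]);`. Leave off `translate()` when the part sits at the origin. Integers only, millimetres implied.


translate([153, 223, 0]) cube([2890, 169, 2620]);
translate([153, 5214, 0]) cube([2890, 169, 2620]);
translate([153, 392, 0]) cube([169, 4822, 2620]);
translate([2874, 392, 0]) cube([169, 4822, 2620]);


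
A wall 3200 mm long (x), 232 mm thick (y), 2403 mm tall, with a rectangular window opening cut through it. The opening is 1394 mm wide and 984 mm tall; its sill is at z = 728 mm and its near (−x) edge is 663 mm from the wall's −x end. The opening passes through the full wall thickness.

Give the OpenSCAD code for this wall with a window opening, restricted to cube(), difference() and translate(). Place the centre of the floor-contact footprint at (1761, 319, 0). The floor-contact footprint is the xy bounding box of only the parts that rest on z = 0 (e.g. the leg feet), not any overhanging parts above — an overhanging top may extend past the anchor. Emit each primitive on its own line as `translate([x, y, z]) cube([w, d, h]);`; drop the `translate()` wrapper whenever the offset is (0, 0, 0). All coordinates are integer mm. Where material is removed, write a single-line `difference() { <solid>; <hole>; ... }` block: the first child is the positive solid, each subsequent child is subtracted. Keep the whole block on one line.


difference() { translate([161, 203, 0]) cube([3200, 232, 2403]); translate([824, 203, 728]) cube([1394, 232, 984]); }


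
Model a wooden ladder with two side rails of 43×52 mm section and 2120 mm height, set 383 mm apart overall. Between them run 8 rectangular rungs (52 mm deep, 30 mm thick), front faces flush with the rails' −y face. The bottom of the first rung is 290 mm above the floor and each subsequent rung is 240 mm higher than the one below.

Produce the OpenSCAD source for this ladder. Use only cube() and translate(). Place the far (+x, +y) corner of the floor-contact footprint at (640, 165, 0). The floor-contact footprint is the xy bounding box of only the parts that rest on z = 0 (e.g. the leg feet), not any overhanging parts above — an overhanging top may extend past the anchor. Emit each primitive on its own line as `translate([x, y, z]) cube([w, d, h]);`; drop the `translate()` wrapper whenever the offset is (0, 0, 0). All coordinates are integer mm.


// rung span = 383 - 2*43 = 297
// rung[k] z = 290 + k*240
translate([257, 113, 0]) cube([43, 52, 2120]);
translate([597, 113, 0]) cube([43, 52, 2120]);
translate([300, 113, 290]) cube([297, 52, 30]);
translate([300, 113, 530]) cube([297, 52, 30]);
translate([300, 113, 770]) cube([297, 52, 30]);
translate([300, 113, 1010]) cube([297, 52, 30]);
translate([300, 113, 1250]) cube([297, 52, 30]);
translate([300, 113, 1490]) cube([297, 52, 30]);
translate([300, 113, 1730]) cube([297, 52, 30]);
translate([300, 113, 1970]) cube([297, 52, 30]);


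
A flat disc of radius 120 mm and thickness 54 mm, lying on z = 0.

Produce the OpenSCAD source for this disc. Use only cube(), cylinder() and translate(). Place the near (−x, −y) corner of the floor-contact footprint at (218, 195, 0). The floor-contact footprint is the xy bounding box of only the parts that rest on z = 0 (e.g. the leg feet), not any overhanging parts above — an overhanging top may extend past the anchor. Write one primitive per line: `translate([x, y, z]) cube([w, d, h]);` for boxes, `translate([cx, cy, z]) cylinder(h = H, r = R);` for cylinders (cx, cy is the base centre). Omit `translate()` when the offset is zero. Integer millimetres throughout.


translate([338, 315, 0]) cylinder(h = 54, r = 120);


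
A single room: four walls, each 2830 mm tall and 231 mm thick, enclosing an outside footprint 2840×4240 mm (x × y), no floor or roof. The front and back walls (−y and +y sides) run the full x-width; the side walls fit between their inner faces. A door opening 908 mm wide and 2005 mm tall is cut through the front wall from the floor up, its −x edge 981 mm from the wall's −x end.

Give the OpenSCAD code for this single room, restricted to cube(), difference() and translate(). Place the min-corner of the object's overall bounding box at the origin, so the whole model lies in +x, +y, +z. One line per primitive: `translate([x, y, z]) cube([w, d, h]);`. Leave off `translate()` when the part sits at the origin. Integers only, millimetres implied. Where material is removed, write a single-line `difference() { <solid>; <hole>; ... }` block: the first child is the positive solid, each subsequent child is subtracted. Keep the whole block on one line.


difference() { cube([2840, 231, 2830]); translate([981, 0, 0]) cube([908, 231, 2005]); }
translate([0, 4009, 0]) cube([2840, 231, 2830]);
translate([0, 231, 0]) cube([231, 3778, 2830]);
translate([2609, 231, 0]) cube([231, 3778, 2830]);


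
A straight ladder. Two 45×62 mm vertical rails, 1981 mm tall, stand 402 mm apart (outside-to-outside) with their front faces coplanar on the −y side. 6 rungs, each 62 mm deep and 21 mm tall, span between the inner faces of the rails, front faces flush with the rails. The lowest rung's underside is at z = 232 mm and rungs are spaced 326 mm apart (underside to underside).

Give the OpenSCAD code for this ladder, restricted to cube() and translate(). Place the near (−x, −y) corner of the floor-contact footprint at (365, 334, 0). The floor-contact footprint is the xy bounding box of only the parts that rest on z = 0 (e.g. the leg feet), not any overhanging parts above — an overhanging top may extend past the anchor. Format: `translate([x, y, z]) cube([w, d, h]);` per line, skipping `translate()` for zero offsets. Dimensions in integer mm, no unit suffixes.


translate([365, 334, 0]) cube([45, 62, 1981]);
translate([722, 334, 0]) cube([45, 62, 1981]);
translate([410, 334, 232]) cube([312, 62, 21]);
translate([410, 334, 558]) cube([312, 62, 21]);
translate([410, 334, 884]) cube([312, 62, 21]);
translate([410, 334, 1210]) cube([312, 62, 21]);
translate([410, 334, 1536]) cube([312, 62, 21]);
translate([410, 334, 1862]) cube([312, 62, 21]);


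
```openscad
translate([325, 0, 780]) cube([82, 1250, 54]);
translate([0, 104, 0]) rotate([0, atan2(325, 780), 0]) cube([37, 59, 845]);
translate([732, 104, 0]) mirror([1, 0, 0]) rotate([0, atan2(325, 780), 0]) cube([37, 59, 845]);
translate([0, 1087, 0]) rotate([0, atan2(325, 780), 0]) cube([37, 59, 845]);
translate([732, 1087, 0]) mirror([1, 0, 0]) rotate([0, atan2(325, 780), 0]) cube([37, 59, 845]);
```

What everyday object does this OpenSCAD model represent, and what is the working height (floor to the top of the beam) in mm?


A sawhorse. The overall height is 834 mm.

A beam across two mirrored pairs of raked legs — a sawhorse. The beam's underside is at z = 780 (matching the legs' vertical rise in atan2(325, 780)) and the beam is 54 mm tall, so its top is at 780 + 54 = 834 mm. The raked legs top out at the beam's underside, so that is the highest point.


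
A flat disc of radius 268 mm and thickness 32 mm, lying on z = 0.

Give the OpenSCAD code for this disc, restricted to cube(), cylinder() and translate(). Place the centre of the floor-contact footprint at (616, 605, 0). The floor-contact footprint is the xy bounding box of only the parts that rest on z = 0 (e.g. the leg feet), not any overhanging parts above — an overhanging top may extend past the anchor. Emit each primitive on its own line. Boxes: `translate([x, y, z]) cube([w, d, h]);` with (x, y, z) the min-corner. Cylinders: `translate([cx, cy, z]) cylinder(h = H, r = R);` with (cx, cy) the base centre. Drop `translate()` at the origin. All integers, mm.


translate([616, 605, 0]) cylinder(h = 32, r = 268);


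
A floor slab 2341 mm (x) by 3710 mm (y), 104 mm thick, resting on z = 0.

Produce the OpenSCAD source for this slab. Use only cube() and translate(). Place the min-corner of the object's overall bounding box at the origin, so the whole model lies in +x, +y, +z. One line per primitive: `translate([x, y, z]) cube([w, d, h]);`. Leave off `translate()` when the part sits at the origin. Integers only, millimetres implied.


cube([2341, 3710, 104]);


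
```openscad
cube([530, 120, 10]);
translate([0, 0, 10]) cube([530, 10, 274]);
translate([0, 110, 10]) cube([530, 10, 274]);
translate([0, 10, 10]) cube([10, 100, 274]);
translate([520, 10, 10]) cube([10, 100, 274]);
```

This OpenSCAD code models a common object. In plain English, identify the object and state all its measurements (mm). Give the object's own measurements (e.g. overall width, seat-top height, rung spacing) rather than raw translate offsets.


An open-topped rectangular box: outside dimensions 530×120×284 mm, with a uniform wall and base thickness of 10 mm. The base is a full 530×120 slab on the floor; four walls sit on top of the base. The front and back walls (the −y and +y sides) span the full width; the two side walls fit between them.


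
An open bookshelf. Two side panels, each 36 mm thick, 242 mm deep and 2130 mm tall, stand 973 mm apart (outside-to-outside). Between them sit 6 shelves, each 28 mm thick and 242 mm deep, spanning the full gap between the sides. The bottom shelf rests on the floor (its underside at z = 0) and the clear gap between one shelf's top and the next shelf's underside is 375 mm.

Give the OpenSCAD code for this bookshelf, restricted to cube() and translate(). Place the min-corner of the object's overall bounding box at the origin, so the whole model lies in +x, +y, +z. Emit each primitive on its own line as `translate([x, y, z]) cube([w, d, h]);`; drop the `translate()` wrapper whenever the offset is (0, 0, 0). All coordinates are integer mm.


cube([36, 242, 2130]);
translate([937, 0, 0]) cube([36, 242, 2130]);
translate([36, 0, 0]) cube([901, 242, 28]);
translate([36, 0, 403]) cube([901, 242, 28]);
translate([36, 0, 806]) cube([901, 242, 28]);
translate([36, 0, 1209]) cube([901, 242, 28]);
translate([36, 0, 1612]) cube([901, 242, 28]);
translate([36, 0, 2015]) cube([901, 242, 28]);


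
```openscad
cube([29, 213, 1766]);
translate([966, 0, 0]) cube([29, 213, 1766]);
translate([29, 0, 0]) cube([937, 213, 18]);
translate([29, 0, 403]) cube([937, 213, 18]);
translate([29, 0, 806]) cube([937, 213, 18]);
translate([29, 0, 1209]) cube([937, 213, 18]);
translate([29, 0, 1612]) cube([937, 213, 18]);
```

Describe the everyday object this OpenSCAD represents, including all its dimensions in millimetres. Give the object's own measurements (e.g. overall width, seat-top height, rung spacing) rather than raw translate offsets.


An open bookshelf. Two side panels, each 29 mm thick, 213 mm deep and 1766 mm tall, stand 995 mm apart (outside-to-outside). Between them sit 5 shelves, each 18 mm thick and 213 mm deep, spanning the full gap between the sides. The bottom shelf rests on the floor (its underside at z = 0) and the clear gap between one shelf's top and the next shelf's underside is 385 mm.


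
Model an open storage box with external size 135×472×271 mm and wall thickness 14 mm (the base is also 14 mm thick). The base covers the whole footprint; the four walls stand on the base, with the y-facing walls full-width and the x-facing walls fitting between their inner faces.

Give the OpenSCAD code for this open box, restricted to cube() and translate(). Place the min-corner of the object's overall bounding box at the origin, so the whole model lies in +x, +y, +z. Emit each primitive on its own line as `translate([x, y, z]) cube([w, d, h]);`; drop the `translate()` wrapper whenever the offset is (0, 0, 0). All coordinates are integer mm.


cube([135, 472, 14]);
translate([0, 0, 14]) cube([135, 14, 257]);
translate([0, 458, 14]) cube([135, 14, 257]);
translate([0, 14, 14]) cube([14, 444, 257]);
translate([121, 14, 14]) cube([14, 444, 257]);


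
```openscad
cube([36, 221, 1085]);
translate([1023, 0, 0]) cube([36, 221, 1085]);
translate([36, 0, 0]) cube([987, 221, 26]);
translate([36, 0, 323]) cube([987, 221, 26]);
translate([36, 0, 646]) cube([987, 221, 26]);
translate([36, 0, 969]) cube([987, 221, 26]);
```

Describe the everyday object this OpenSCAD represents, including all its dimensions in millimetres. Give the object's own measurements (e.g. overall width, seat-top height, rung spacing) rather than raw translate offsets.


An open bookshelf. Two side panels, each 36 mm thick, 221 mm deep and 1085 mm tall, stand 1059 mm apart (outside-to-outside). Between them sit 4 shelves, each 26 mm thick and 221 mm deep, spanning the full gap between the sides. The bottom shelf rests on the floor (its underside at z = 0) and the clear gap between one shelf's top and the next shelf's underside is 297 mm.


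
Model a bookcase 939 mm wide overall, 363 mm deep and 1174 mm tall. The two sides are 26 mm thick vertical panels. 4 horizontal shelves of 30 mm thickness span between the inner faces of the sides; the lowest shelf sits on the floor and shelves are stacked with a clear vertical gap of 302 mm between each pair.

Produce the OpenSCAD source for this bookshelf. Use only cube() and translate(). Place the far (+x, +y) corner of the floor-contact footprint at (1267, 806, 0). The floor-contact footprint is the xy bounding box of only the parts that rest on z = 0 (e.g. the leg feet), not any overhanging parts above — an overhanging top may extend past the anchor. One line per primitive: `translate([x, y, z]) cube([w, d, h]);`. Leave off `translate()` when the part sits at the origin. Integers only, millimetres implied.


translate([328, 443, 0]) cube([26, 363, 1174]);
translate([1241, 443, 0]) cube([26, 363, 1174]);
translate([354, 443, 0]) cube([887, 363, 30]);
translate([354, 443, 332]) cube([887, 363, 30]);
translate([354, 443, 664]) cube([887, 363, 30]);
translate([354, 443, 996]) cube([887, 363, 30]);
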